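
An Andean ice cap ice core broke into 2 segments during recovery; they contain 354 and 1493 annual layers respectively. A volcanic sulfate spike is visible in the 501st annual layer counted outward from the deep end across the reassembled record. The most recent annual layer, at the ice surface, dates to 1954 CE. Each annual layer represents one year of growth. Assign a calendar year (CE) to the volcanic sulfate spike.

Total annual layers = 354 + 1493 = 1847.
1847 − 501 = 1346 annual layers lie beyond the volcanic sulfate spike toward the ice surface.
Counting back 1346 years from 1954 CE places the volcanic sulfate spike in 1954 − 1346 = 608 CE.

608 CE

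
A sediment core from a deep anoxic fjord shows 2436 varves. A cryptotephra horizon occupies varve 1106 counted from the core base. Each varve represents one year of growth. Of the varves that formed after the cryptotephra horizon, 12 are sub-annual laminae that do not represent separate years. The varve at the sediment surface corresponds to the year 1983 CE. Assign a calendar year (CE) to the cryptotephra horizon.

2436 − 1106 = 1330 varves lie beyond the cryptotephra horizon toward the sediment surface.
1330 − 12 false = 1318 true varves after the cryptotephra horizon.
The varve at the sediment surface is 1983 CE, so the cryptotephra horizon dates to 1983 − 1318 = 665 CE.

665 CE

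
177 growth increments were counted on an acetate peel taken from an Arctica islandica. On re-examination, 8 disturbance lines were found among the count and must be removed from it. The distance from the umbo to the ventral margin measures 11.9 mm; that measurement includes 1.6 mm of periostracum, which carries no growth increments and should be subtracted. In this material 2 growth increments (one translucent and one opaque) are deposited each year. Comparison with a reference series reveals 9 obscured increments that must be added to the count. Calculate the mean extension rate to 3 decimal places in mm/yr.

True growth increment count = 177 − 8 + 9 = 178.
178 growth increments at 2 per year is 178 / 2 = 89 years.
Net length = 11.9 − 1.6 = 10.3 mm.
10.3 mm over 89 years gives 10.3 / 89 ≈ 0.116 mm/yr.

0.116 mm/yr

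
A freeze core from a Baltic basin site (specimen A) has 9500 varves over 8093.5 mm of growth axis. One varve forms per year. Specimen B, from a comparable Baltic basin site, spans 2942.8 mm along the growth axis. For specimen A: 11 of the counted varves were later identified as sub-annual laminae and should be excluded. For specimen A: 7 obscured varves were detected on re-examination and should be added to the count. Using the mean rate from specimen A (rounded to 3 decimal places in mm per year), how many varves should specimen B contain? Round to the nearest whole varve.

3454 varves

Specimen A: correcting the raw count gives 9500 − 11 + 7 = 9496 true varves.
A: 8093.5 mm over 9496 years gives 8093.5 / 9496 ≈ 0.852 mm/year.
Specimen B: 2942.8 mm / 0.852 mm per year = 3453.99 years ≈ 3454 varves.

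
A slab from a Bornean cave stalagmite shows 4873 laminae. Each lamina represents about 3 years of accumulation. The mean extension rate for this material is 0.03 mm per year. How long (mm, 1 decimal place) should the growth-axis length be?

438.6 mm

At 3 years per lamina, 4873 × 3 = 14619 years.
Length ≈ 0.03 × 14619 = 438.6 mm.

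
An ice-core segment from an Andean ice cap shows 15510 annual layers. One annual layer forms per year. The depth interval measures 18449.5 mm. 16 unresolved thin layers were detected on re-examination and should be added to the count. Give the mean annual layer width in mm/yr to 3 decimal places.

1.188 mm/yr

Adjusted count: 15510 + 16 = 15526 annual layers.
Mean rate = 18449.5 mm / 15526 years ≈ 1.188 mm/yr.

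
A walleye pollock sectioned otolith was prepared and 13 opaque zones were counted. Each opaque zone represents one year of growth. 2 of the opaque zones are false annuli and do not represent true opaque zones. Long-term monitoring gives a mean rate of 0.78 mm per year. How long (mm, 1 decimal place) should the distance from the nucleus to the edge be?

8.6 mm

Adjusted count: 13 − 2 = 11 opaque zones.
Length ≈ 0.78 × 11 = 8.6 mm.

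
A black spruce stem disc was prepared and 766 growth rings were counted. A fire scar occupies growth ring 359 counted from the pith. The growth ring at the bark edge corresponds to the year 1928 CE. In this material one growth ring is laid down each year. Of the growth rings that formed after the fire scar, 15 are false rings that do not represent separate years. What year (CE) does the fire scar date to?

Between growth ring 359 and the bark edge there are 766 − 359 = 407 growth rings.
407 − 15 false = 392 true growth rings after the fire scar.
The growth ring at the bark edge is 1928 CE, so the fire scar dates to 1928 − 392 = 1536 CE.

1536 CE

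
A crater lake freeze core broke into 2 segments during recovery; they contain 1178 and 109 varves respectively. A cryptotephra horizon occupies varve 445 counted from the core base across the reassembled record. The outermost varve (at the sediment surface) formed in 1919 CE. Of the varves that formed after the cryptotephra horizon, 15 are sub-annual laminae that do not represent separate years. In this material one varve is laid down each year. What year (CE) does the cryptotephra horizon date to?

Total varves = 1178 + 109 = 1287.
1287 − 445 = 842 varves lie beyond the cryptotephra horizon toward the sediment surface.
Removing the 15 false varves leaves 842 − 15 = 827 true varves beyond the cryptotephra horizon.
Counting back 827 years from 1919 CE places the cryptotephra horizon in 1919 − 827 = 1092 CE.

1092 CE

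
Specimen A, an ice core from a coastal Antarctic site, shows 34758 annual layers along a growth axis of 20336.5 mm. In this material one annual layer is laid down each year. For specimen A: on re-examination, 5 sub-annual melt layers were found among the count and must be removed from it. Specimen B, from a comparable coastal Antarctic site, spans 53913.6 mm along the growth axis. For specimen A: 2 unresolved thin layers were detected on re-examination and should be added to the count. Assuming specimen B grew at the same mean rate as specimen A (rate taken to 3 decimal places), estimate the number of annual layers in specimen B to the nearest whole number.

92160 annual layers

Specimen A: after corrections the count is 34758 − 5 + 2 = 34755 annual layers.
A: Mean rate = 20336.5 mm / 34755 years ≈ 0.585 mm/yr.
For B, 53913.6 / 0.585 = 92160.00 years ≈ 92160 annual layers.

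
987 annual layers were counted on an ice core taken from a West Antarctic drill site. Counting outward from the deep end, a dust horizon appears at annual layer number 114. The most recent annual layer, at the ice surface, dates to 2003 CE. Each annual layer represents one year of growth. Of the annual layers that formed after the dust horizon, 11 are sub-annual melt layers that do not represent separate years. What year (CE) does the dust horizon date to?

The dust horizon sits at annual layer 114 from the deep end, so 987 − 114 = 873 annual layers formed after it.
Excluding 11 false annual layers: 873 − 11 = 862.
Counting back 862 years from 2003 CE places the dust horizon in 2003 − 862 = 1141 CE.

1141 CE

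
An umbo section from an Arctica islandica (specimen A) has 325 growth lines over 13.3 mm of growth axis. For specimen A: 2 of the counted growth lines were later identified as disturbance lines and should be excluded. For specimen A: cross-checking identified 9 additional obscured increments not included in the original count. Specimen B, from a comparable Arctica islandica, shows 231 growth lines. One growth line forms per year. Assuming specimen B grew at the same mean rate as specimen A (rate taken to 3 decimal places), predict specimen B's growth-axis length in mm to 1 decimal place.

Specimen A: after corrections the count is 325 − 2 + 9 = 332 growth lines.
A: Mean rate = 13.3 mm / 332 years ≈ 0.040 mm per year.
Length of B = 0.040 × 231 = 9.2 mm.

9.2 mm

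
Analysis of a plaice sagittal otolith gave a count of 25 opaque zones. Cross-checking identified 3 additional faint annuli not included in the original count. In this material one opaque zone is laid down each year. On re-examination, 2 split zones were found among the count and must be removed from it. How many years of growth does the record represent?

Adjusted count: 25 − 2 + 3 = 26 opaque zones.
With a one-to-one opaque zone periodicity this is 26 years.

26 yr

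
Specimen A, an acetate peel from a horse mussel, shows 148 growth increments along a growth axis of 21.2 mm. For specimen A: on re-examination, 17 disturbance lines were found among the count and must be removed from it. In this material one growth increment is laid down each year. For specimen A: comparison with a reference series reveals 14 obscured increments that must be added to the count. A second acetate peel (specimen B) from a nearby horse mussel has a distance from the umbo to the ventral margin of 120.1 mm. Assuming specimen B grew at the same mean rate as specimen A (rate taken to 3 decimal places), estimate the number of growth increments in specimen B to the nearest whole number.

Specimen A: correcting the raw count gives 148 − 17 + 14 = 145 true growth increments.
A: Extension rate ≈ 21.2 / 145 = 0.146 mm per year.
B spans 120.1 / 0.146 = 822.60 years ≈ 823 growth increments.

823 growth increments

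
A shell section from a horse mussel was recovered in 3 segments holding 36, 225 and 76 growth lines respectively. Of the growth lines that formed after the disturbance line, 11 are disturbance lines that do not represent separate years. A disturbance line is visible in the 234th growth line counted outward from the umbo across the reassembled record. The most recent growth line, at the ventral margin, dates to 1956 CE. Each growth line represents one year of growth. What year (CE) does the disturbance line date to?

Total growth lines = 36 + 225 + 76 = 337.
Between growth line 234 and the ventral margin there are 337 − 234 = 103 growth lines.
103 − 11 false = 92 true growth lines after the disturbance line.
The growth line at the ventral margin is 1956 CE, so the disturbance line dates to 1956 − 92 = 1864 CE.

1864 CE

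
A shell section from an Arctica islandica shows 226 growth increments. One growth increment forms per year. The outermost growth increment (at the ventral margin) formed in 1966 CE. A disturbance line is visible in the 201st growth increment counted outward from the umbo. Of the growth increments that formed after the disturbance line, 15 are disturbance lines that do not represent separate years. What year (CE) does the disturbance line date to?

1956 CE

Between growth increment 201 and the ventral margin there are 226 − 201 = 25 growth increments.
Removing the 15 false growth increments leaves 25 − 15 = 10 true growth increments beyond the disturbance line.
1966 − 10 = 1956 CE.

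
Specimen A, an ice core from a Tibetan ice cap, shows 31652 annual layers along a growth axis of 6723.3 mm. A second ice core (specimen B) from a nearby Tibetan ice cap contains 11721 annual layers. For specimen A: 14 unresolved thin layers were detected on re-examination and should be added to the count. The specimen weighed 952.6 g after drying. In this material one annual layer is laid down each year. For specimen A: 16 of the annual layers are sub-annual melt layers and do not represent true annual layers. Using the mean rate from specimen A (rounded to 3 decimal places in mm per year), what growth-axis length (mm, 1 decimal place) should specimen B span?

Specimen A: after corrections the count is 31652 − 16 + 14 = 31650 annual layers.
A: 6723.3 mm over 31650 years gives 6723.3 / 31650 ≈ 0.212 mm/yr.
Length of B = 0.212 × 11721 = 2484.9 mm.

2484.9 mm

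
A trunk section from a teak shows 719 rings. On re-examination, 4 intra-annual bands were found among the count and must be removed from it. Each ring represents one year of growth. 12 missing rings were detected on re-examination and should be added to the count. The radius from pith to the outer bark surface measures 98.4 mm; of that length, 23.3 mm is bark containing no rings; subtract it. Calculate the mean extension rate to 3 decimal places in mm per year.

0.103 mm per year

Adjusted count: 719 − 4 + 12 = 727 rings.
Removing the 23.3 mm offcut leaves 98.4 − 23.3 = 75.1 mm.
Mean rate = 75.1 mm / 727 years ≈ 0.103 mm per year.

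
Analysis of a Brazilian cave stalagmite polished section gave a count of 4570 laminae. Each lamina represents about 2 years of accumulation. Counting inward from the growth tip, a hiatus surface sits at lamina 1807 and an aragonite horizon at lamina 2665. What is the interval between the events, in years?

1716 years

The two markers are separated by 2665 − 1807 = 858 laminae.
858 laminae at 2 years each span 858 × 2 = 1716 years.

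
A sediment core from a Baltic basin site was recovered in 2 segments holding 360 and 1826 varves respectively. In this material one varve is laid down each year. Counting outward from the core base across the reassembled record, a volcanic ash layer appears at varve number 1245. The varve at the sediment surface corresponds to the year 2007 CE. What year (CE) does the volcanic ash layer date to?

Total varves = 360 + 1826 = 2186.
Between varve 1245 and the sediment surface there are 2186 − 1245 = 941 varves.
2007 − 941 = 1066 CE.

1066 CE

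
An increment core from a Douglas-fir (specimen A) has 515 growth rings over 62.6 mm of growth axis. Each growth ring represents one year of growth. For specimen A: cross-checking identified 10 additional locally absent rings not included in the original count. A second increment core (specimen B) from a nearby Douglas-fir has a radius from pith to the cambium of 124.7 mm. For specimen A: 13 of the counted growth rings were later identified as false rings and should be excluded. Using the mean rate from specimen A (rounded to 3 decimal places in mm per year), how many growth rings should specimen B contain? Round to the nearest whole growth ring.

Specimen A: true growth ring count = 515 − 13 + 10 = 512.
A: 62.6 mm over 512 years gives 62.6 / 512 ≈ 0.122 mm/yr.
Specimen B: 124.7 mm / 0.122 mm per year = 1022.13 years ≈ 1022 growth rings.

1022 growth rings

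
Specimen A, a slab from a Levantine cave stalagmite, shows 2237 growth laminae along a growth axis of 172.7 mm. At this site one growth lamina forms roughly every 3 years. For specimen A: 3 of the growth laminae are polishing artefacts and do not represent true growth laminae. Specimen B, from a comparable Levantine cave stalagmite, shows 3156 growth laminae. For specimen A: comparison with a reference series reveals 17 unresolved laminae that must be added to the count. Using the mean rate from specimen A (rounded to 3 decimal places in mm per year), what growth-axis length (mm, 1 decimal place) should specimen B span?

Specimen A: after corrections the count is 2237 − 3 + 17 = 2251 growth laminae.
Specimen A: multiplying by 3 years per growth lamina: 2251 × 3 = 6753 years.
A: Mean rate = 172.7 mm / 6753 years ≈ 0.026 mm/year.
Specimen B: 3156 growth laminae at 3 years each span 3156 × 3 = 9468 years. For B, 0.026 mm/year × 9468 years = 246.2 mm.

246.2 mm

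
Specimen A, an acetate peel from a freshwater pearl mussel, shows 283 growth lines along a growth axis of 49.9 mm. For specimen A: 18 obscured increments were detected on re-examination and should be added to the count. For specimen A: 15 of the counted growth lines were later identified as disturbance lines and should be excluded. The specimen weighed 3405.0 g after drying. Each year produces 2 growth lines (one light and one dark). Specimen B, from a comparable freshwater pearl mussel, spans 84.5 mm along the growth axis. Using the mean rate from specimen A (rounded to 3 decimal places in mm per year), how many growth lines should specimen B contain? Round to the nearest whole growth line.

Specimen A: true growth line count = 283 − 15 + 18 = 286.
Specimen A: 286 growth lines at 2 per year is 286 / 2 = 143 years.
A: Mean rate = 49.9 mm / 143 years ≈ 0.349 mm/yr.
For B, 84.5 / 0.349 = 242.12 years; at 2 growth lines per year that is 242.12 × 2 ≈ 484 growth lines.

484 growth lines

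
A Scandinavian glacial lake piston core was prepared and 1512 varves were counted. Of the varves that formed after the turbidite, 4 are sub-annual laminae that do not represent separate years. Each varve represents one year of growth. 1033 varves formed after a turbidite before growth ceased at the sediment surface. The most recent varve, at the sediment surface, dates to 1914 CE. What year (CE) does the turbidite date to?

885 CE

1033 varves post-date the turbidite.
1033 − 4 false = 1029 true varves after the turbidite.
Counting back 1029 years from 1914 CE places the turbidite in 1914 − 1029 = 885 CE.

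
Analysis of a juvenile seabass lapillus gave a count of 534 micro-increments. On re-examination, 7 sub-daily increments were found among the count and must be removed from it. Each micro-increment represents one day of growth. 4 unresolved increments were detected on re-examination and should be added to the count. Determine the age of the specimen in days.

531 days

Correcting the raw count gives 534 − 7 + 4 = 531 true micro-increments.
At one micro-increment per day, that is 531 days.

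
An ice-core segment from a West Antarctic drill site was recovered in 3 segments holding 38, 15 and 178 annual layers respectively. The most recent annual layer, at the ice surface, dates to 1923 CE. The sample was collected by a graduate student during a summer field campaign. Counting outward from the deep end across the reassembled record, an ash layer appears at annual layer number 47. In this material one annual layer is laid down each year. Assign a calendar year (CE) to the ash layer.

Total annual layers = 38 + 15 + 178 = 231.
The ash layer sits at annual layer 47 from the deep end, so 231 − 47 = 184 annual layers formed after it.
1923 − 184 = 1739 CE.

1739 CE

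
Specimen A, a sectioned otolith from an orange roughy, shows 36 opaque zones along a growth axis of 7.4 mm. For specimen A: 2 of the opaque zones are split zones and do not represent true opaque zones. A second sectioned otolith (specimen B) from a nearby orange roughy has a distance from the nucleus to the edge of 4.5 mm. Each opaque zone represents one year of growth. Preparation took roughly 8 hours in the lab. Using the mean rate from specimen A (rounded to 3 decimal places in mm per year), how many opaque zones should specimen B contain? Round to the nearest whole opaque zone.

21 opaque zones

Specimen A: true opaque zone count = 36 − 2 = 34.
A: Mean rate = 7.4 mm / 34 years ≈ 0.218 mm per year.
For B, 4.5 / 0.218 = 20.64 years ≈ 21 opaque zones.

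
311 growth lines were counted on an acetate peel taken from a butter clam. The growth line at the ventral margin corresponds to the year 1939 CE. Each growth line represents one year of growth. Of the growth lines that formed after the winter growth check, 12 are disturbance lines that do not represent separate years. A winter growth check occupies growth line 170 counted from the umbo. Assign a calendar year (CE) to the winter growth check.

311 − 170 = 141 growth lines lie beyond the winter growth check toward the ventral margin.
Excluding 12 false growth lines: 141 − 12 = 129.
1939 − 129 = 1810 CE.

1810 CE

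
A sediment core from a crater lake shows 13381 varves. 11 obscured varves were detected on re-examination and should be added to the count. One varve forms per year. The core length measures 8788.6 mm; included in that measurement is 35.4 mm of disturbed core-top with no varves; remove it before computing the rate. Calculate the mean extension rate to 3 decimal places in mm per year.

After corrections the count is 13381 + 11 = 13392 varves.
Net length = 8788.6 − 35.4 = 8753.2 mm.
8753.2 mm over 13392 years gives 8753.2 / 13392 ≈ 0.654 mm per year.

0.654 mm per year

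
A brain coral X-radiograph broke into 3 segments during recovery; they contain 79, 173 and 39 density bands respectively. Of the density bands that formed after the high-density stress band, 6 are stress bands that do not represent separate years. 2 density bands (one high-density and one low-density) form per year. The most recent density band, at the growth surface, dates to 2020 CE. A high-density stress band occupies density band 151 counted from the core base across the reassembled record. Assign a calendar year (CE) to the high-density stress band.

1953 CE

Total density bands = 79 + 173 + 39 = 291.
Between density band 151 and the growth surface there are 291 − 151 = 140 density bands.
Removing the 6 false density bands leaves 140 − 6 = 134 true density bands beyond the high-density stress band.
Dividing by 2 density bands per year: 134 / 2 = 67 years.
2020 − 67 = 1953 CE.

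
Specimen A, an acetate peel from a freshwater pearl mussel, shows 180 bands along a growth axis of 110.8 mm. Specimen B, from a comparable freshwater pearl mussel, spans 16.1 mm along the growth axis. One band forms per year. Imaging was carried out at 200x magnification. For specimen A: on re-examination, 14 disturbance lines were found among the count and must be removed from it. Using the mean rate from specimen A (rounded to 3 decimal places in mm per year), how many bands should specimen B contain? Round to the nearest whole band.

Specimen A: after corrections the count is 180 − 14 = 166 bands.
A: 110.8 mm over 166 years gives 110.8 / 166 ≈ 0.667 mm/year.
Specimen B: 16.1 mm / 0.667 mm per year = 24.14 years ≈ 24 bands.

24 bands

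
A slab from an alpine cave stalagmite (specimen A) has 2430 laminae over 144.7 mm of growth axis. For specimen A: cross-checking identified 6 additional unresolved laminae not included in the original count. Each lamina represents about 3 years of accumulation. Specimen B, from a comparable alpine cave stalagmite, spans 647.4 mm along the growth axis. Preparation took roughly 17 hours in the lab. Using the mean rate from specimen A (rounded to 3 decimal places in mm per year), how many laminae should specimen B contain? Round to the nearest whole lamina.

10790 laminae

Specimen A: true lamina count = 2430 + 6 = 2436.
Specimen A: 2436 laminae at 3 years each span 2436 × 3 = 7308 years.
A: Mean rate = 144.7 mm / 7308 years ≈ 0.020 mm/yr.
For B, 647.4 / 0.020 = 32370.00 years; at 3 years per lamina that is 32370.00 / 3 ≈ 10790 laminae.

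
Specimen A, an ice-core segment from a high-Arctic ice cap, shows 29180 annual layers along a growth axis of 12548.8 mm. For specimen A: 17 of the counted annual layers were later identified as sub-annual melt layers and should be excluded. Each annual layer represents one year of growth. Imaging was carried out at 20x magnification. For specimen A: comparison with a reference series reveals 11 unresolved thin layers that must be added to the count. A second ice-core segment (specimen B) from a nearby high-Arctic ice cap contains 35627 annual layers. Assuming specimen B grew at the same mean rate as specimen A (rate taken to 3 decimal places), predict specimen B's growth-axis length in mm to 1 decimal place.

15319.6 mm

Specimen A: true annual layer count = 29180 − 17 + 11 = 29174.
A: 12548.8 mm over 29174 years gives 12548.8 / 29174 ≈ 0.430 mm/yr.
Length of B = 0.430 × 35627 = 15319.6 mm.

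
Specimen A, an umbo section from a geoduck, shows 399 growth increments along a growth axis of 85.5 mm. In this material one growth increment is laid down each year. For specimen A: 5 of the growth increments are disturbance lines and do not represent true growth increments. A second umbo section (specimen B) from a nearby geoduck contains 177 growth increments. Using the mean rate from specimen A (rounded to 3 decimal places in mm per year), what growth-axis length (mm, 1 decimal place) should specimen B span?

38.4 mm

Specimen A: true growth increment count = 399 − 5 = 394.
A: 85.5 mm over 394 years gives 85.5 / 394 ≈ 0.217 mm per year.
Length of B = 0.217 × 177 = 38.4 mm.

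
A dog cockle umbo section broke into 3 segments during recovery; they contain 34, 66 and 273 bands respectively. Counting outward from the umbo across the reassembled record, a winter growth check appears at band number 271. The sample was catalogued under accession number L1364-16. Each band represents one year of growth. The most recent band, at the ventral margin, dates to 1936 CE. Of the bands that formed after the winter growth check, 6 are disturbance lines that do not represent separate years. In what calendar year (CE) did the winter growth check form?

Total bands = 34 + 66 + 273 = 373.
The winter growth check sits at band 271 from the umbo, so 373 − 271 = 102 bands formed after it.
Excluding 6 false bands: 102 − 6 = 96.
Counting back 96 years from 1936 CE places the winter growth check in 1936 − 96 = 1840 CE.

1840 CE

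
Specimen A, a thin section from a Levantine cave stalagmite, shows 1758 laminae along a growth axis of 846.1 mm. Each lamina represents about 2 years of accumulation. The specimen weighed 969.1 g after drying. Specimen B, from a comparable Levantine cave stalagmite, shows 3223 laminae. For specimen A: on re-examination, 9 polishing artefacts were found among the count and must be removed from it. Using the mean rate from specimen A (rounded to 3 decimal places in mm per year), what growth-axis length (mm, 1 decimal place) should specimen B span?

Specimen A: true lamina count = 1758 − 9 = 1749.
Specimen A: 1749 laminae at 2 years each span 1749 × 2 = 3498 years.
A: Extension rate ≈ 846.1 / 3498 = 0.242 mm/year.
Specimen B: multiplying by 2 years per lamina: 3223 × 2 = 6446 years. Length of B = 0.242 × 6446 = 1559.9 mm.

1559.9 mm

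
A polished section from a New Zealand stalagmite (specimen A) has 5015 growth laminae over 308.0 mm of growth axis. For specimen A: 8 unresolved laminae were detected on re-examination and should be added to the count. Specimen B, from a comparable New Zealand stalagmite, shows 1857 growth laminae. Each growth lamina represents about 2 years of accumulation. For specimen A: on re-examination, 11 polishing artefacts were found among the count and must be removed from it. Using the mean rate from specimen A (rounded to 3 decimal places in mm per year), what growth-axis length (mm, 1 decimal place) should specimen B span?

115.1 mm

Specimen A: adjusted count: 5015 − 11 + 8 = 5012 growth laminae.
Specimen A: 5012 growth laminae at 2 years each span 5012 × 2 = 10024 years.
A: Extension rate ≈ 308.0 / 10024 = 0.031 mm/year.
Specimen B: multiplying by 2 years per growth lamina: 1857 × 2 = 3714 years. B's length ≈ 0.031 × 3714 = 115.1 mm.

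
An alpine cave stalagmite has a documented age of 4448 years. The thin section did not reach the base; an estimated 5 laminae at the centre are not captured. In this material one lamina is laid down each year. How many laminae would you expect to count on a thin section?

At one lamina per year, 4448 years correspond to 4448 laminae.
Less the 5 uncaptured laminae: 4448 − 5 = 4443.

4443 laminae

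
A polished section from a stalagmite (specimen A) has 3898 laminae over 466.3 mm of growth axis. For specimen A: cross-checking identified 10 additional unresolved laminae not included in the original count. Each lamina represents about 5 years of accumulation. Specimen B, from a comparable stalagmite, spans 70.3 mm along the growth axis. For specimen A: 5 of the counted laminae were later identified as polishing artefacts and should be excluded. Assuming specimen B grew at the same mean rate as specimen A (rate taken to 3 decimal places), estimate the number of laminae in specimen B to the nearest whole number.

586 laminae

Specimen A: correcting the raw count gives 3898 − 5 + 10 = 3903 true laminae.
Specimen A: at 5 years per lamina, 3903 × 5 = 19515 years.
A: 466.3 mm over 19515 years gives 466.3 / 19515 ≈ 0.024 mm/yr.
For B, 70.3 / 0.024 = 2929.17 years; at 5 years per lamina that is 2929.17 / 5 ≈ 586 laminae.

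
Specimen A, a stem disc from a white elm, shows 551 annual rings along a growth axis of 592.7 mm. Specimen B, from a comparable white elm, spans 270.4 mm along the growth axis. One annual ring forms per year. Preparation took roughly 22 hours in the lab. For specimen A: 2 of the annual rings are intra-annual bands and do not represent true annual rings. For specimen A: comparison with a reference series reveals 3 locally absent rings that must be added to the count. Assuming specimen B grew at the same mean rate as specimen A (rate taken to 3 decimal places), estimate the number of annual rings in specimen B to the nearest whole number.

252 annual rings

Specimen A: adjusted count: 551 − 2 + 3 = 552 annual rings.
A: Mean rate = 592.7 mm / 552 years ≈ 1.074 mm/yr.
Specimen B: 270.4 mm / 1.074 mm per year = 251.77 years ≈ 252 annual rings.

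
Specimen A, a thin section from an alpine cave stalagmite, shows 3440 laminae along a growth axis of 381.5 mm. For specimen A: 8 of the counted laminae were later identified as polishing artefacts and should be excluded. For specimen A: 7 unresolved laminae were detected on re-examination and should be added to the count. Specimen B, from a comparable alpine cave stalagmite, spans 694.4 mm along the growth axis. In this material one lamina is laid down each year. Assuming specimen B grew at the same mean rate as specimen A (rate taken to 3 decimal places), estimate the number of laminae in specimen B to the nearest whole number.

Specimen A: true lamina count = 3440 − 8 + 7 = 3439.
A: 381.5 mm over 3439 years gives 381.5 / 3439 ≈ 0.111 mm/yr.
Specimen B: 694.4 mm / 0.111 mm per year = 6255.86 years ≈ 6256 laminae.

6256 laminae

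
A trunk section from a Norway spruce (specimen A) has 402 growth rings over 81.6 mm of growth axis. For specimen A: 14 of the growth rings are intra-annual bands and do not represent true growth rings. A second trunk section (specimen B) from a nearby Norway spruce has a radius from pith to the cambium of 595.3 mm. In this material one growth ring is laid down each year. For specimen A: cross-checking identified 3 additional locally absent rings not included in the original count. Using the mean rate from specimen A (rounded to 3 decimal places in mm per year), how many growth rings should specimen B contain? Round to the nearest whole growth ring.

Specimen A: correcting the raw count gives 402 − 14 + 3 = 391 true growth rings.
A: Mean rate = 81.6 mm / 391 years ≈ 0.209 mm per year.
For B, 595.3 / 0.209 = 2848.33 years ≈ 2848 growth rings.

2848 growth rings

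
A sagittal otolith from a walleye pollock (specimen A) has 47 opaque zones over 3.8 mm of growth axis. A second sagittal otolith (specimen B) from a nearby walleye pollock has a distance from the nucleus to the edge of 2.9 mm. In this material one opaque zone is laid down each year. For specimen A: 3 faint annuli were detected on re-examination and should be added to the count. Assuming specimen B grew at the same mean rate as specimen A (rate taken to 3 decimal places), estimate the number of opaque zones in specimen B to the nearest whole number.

38 opaque zones

Specimen A: adjusted count: 47 + 3 = 50 opaque zones.
A: Extension rate ≈ 3.8 / 50 = 0.076 mm/yr.
Specimen B: 2.9 mm / 0.076 mm per year = 38.16 years ≈ 38 opaque zones.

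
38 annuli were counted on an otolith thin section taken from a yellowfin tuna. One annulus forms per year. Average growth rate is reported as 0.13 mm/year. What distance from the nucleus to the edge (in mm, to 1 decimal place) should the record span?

4.9 mm

The record spans 38 years at 0.13 mm per year.
Predicted length = 0.13 mm/year × 38 years = 4.9 mm.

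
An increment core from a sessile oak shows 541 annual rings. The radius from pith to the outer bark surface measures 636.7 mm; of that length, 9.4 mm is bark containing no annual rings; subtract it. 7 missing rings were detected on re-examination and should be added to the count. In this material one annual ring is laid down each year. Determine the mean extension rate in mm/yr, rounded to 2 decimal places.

1.14 mm/yr

True annual ring count = 541 + 7 = 548.
Net length = 636.7 − 9.4 = 627.3 mm.
627.3 mm over 548 years gives 627.3 / 548 ≈ 1.14 mm/yr.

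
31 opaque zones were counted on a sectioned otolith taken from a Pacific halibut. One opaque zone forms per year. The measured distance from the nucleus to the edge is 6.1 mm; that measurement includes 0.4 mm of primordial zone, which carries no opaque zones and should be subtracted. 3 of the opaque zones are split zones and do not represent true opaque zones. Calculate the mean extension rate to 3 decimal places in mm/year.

0.204 mm/year

True opaque zone count = 31 − 3 = 28.
Net length = 6.1 − 0.4 = 5.7 mm.
Mean rate = 5.7 mm / 28 years ≈ 0.204 mm/year.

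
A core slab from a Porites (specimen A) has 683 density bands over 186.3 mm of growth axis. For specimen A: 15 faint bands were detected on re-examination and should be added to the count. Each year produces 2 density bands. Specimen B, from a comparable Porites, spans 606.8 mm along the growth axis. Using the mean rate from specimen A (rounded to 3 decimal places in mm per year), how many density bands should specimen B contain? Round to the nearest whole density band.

2273 density bands

Specimen A: correcting the raw count gives 683 + 15 = 698 true density bands.
Specimen A: dividing by 2 density bands per year: 698 / 2 = 349 years.
A: Extension rate ≈ 186.3 / 349 = 0.534 mm/yr.
Specimen B: 606.8 mm / 0.534 mm per year = 1136.33 years; at 2 density bands per year that is 1136.33 × 2 ≈ 2273 density bands.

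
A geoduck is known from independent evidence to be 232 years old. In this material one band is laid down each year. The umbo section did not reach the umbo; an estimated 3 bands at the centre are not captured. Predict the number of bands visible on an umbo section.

Expected bands over 232 years: 232.
232 − 3 missed = 229 bands expected in the prepared section.

229 bands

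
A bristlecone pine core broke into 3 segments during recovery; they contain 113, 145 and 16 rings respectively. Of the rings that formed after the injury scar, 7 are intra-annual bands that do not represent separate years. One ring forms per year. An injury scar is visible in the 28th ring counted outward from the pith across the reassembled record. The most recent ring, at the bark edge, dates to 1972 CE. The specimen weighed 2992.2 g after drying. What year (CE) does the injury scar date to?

1733 CE

Total rings = 113 + 145 + 16 = 274.
274 − 28 = 246 rings lie beyond the injury scar toward the bark edge.
Excluding 7 false rings: 246 − 7 = 239.
Counting back 239 years from 1972 CE places the injury scar in 1972 − 239 = 1733 CE.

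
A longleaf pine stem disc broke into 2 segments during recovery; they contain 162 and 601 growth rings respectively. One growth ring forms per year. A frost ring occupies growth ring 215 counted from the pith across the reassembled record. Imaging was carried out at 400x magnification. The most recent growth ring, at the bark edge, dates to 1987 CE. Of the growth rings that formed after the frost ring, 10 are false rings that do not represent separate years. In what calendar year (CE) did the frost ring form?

1449 CE

Total growth rings = 162 + 601 = 763.
Between growth ring 215 and the bark edge there are 763 − 215 = 548 growth rings.
Removing the 10 false growth rings leaves 548 − 10 = 538 true growth rings beyond the frost ring.
The growth ring at the bark edge is 1987 CE, so the frost ring dates to 1987 − 538 = 1449 CE.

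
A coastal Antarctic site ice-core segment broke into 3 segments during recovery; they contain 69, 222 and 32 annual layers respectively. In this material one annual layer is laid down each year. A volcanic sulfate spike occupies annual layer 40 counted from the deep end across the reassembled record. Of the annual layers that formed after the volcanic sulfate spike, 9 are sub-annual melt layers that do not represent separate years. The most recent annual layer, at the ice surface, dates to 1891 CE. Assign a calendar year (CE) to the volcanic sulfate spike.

1617 CE

Total annual layers = 69 + 222 + 32 = 323.
Between annual layer 40 and the ice surface there are 323 − 40 = 283 annual layers.
283 − 9 false = 274 true annual layers after the volcanic sulfate spike.
The annual layer at the ice surface is 1891 CE, so the volcanic sulfate spike dates to 1891 − 274 = 1617 CE.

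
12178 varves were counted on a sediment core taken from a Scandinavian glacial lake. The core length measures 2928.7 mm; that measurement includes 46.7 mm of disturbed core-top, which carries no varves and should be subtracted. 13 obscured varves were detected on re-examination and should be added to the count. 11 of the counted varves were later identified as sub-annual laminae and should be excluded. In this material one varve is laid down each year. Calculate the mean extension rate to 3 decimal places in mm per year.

0.237 mm per year

Adjusted count: 12178 − 11 + 13 = 12180 varves.
Removing the 46.7 mm offcut leaves 2928.7 − 46.7 = 2882.0 mm.
Extension rate ≈ 2882.0 / 12180 = 0.237 mm per year.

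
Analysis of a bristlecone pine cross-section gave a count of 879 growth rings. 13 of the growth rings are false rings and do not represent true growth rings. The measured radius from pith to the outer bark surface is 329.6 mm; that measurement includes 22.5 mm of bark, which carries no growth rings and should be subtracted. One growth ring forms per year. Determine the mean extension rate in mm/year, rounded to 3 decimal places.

True growth ring count = 879 − 13 = 866.
Removing the 22.5 mm offcut leaves 329.6 − 22.5 = 307.1 mm.
Extension rate ≈ 307.1 / 866 = 0.355 mm/year.

0.355 mm/year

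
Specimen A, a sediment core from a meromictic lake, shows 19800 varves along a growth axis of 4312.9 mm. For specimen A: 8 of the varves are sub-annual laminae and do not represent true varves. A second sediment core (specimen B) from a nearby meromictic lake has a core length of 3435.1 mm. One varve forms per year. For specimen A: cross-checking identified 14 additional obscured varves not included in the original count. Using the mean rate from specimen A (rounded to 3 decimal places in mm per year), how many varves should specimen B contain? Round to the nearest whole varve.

Specimen A: true varve count = 19800 − 8 + 14 = 19806.
A: 4312.9 mm over 19806 years gives 4312.9 / 19806 ≈ 0.218 mm per year.
Specimen B: 3435.1 mm / 0.218 mm per year = 15757.34 years ≈ 15757 varves.

15757 varves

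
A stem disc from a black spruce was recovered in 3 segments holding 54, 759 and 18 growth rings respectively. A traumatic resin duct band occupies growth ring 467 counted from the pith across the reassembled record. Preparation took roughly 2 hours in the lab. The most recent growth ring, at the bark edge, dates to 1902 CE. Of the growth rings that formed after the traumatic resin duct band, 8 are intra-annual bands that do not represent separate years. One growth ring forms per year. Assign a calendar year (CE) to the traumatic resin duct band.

1546 CE

Total growth rings = 54 + 759 + 18 = 831.
831 − 467 = 364 growth rings lie beyond the traumatic resin duct band toward the bark edge.
Excluding 8 false growth rings: 364 − 8 = 356.
The growth ring at the bark edge is 1902 CE, so the traumatic resin duct band dates to 1902 − 356 = 1546 CE.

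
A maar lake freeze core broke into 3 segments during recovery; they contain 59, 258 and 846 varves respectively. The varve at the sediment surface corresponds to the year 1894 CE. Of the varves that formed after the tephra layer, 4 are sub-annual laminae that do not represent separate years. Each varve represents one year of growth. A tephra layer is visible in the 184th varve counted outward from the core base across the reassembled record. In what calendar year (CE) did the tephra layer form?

Total varves = 59 + 258 + 846 = 1163.
1163 − 184 = 979 varves lie beyond the tephra layer toward the sediment surface.
Excluding 4 false varves: 979 − 4 = 975.
The varve at the sediment surface is 1894 CE, so the tephra layer dates to 1894 − 975 = 919 CE.

919 CE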